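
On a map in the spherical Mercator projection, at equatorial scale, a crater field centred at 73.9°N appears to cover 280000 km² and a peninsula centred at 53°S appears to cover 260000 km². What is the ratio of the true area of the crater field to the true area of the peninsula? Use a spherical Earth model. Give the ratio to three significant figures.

0.229

Mercator's areal exaggeration is sec²φ; hence true area = (apparent area) · cos²φ.
True area of crater field: 280000 × cos²(73.9°) = 280000 × 0.07690 = 21530 km².
True area of peninsula: 260000 × cos²(53°) = 260000 × 0.3622 = 94170 km².
Ratio = 21530 / 94170 ≈ 0.229.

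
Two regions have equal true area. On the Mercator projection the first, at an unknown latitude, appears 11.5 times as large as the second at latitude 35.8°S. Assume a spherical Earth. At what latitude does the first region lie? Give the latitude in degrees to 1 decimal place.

On Mercator, (apparent₁)/(apparent₂) = sec²φ₁ / sec²φ₂ when true areas are equal.
cos²φ₂ / cos²φ₁ = 11.5  ⇒  cos φ₁ = cos 35.8° / √11.5 = 0.8111/3.391 = 0.2392.
φ₁ = arccos(0.2392) ≈ 76.2°.

76.2°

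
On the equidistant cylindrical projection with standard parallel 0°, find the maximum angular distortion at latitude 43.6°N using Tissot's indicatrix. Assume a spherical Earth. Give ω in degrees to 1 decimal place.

18.4°

For the equirectangular projection with φ₀ = 0 (plate carrée), h = 1 along meridians and k = sec φ along parallels.
At 43.6°: h = 1.000, k = 1.381; principal scales a = 1.381, b = 1.000.
sin(ω/2) = (a − b)/(a + b) = 0.3809/2.381 = 0.1600, so ω = 2 arcsin(0.1600) ≈ 18.4°.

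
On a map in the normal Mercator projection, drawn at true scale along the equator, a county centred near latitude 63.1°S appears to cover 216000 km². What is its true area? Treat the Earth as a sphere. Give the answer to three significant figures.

44200 km²

Mercator is conformal, so the point scale is isotropic: h = k = sec φ = 1/cos φ.
Areal scale = k² = sec²φ = 1/cos²(63.1°) = 1/0.4524² = 4.885.
True area = apparent / (areal scale) = 216000 / 4.885 ≈ 44200 km².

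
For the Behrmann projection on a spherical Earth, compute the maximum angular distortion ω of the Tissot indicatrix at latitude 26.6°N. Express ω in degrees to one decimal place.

Behrmann is a cylindrical equal-area projection with standard parallels at ±30°. A cylindrical equal-area projection with standard parallel φ₀ has meridian scale h = cos φ / cos φ₀ and parallel scale k = cos φ₀ / cos φ (so areas are preserved, h·k = 1).
At 26.6°: h = 1.032, k = 0.9685; principal scales a = 1.032, b = 0.9685.
sin(ω/2) = (a − b)/(a + b) = 0.06394/2.001 = 0.03195, so ω = 2 arcsin(0.03195) ≈ 3.7°.

3.7°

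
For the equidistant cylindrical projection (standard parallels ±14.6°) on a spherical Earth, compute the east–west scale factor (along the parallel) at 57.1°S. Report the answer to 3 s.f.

1.78

With standard parallel φ₀ = 14.6°, the equirectangular projection gives x = Rλ cos φ₀, y = Rφ, so h = 1 and k = cos 14.6° / cos φ.
k = cos 14.6° / cos 57.1° = 0.9677/0.5432 = 1.782.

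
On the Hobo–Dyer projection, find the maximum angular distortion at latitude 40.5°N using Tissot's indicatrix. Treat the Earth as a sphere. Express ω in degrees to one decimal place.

4.9°

Hobo–Dyer is a cylindrical equal-area projection with standard parallels at ±37.5°. Cylindrical equal-area (φ₀ = 37.5°): h = cos φ / cos 37.5° along meridians, k = cos 37.5° / cos φ along parallels; h·k = 1.
At 40.5°: h = 0.9585, k = 1.043; principal scales a = 1.043, b = 0.9585.
sin(ω/2) = (a − b)/(a + b) = 0.08486/2.002 = 0.04239, so ω = 2 arcsin(0.04239) ≈ 4.9°.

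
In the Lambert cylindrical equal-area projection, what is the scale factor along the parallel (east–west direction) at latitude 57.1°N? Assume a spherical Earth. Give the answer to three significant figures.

1.84

The Lambert cylindrical equal-area projection is the cylindrical equal-area projection with its standard parallel at the equator (φ₀ = 0). For cylindrical equal-area with standard parallel φ₀, h = cos φ / cos φ₀ and k = cos φ₀ / cos φ, so h·k = 1.
k = cos 0° / cos 57.1° = 1.000/0.5432 = 1.841.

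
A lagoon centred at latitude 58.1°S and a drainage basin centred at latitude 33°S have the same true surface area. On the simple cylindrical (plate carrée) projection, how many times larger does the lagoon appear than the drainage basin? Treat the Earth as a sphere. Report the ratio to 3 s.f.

1.59

In the plate carrée (x = Rλ, y = Rφ), meridians are true-scale (h = 1) and parallels are stretched by k = sec φ.
Areal scale at 58.1°: h·k = 1.000 × 1.892 = 1.892.
Areal scale at 33°: h·k = 1.000 × 1.192 = 1.192.
Ratio = 1.892/1.192 ≈ 1.59.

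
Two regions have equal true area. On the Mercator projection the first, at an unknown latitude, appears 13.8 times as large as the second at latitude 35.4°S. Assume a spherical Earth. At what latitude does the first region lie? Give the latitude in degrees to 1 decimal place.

For equal true areas on Mercator, apparent areas scale as sec²φ, so the ratio is cos²φ₂ / cos²φ₁.
cos²φ₂ / cos²φ₁ = 13.8  ⇒  cos φ₁ = cos 35.4° / √13.8 = 0.8151/3.715 = 0.2194.
φ₁ = arccos(0.2194) ≈ 77.3°.

77.3°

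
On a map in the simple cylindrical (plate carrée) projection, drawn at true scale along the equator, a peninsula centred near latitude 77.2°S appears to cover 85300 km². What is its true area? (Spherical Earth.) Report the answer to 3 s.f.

For the equirectangular projection with φ₀ = 0 (plate carrée), h = 1 along meridians and k = sec φ along parallels.
Areal scale = h·k = 1 × sec φ; at 77.2°, h = 1.000, k = 4.514, so h·k = 4.514.
True area = apparent / (areal scale) = 85300 / 4.514 ≈ 18900 km².

18900 km²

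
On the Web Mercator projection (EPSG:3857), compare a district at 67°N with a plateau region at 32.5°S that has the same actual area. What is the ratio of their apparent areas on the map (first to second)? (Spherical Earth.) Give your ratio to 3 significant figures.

Mercator is conformal with k = sec φ, so areal scale = k² = sec²φ.
At 67°: sec²(67°) = 1/0.3907² = 6.550.
At 32.5°: sec²(32.5°) = 1/0.8434² = 1.406.
Ratio = 6.550/1.406 = cos²(32.5°)/cos²(67°) ≈ 4.66.

4.66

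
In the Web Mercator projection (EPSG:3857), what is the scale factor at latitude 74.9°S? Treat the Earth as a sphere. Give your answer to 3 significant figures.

3.84

For Mercator, h = k = sec φ (a conformal cylindrical projection has a single point scale, 1/cos φ).
k = 1/cos 74.9° = 1/0.2605 = 3.839.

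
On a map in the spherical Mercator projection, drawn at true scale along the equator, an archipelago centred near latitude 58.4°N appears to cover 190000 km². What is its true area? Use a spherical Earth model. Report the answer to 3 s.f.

52200 km²

The Mercator projection is conformal; its linear scale factor is the same in every direction and equals sec φ = 1/cos φ.
Areal scale = k² = sec²φ = 1/cos²(58.4°) = 1/0.5240² = 3.642.
True area = apparent / (areal scale) = 190000 / 3.642 ≈ 52200 km².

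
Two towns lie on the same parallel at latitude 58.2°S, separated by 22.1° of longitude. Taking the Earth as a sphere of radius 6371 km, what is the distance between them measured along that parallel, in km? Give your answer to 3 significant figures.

1290 km

Arc length along a parallel = R cos φ · Δλ (with Δλ in radians).
= 6371 × cos 58.2° × (22.1° × π/180) = 6371 × 0.5270 × 0.3857 ≈ 1290 km.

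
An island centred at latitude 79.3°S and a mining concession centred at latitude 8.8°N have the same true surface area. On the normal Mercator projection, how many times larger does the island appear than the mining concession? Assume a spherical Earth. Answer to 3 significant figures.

28.3

Mercator is conformal with k = sec φ, so areal scale = k² = sec²φ.
At 79.3°: sec²(79.3°) = 1/0.1857² = 29.01.
At 8.8°: sec²(8.8°) = 1/0.9882² = 1.024.
Ratio = 29.01/1.024 = cos²(8.8°)/cos²(79.3°) ≈ 28.3.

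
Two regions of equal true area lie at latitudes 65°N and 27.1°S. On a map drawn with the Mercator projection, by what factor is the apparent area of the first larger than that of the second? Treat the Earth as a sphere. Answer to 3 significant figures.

4.44

Mercator areal scale is sec²φ.
At 65°: sec²(65°) = 1/0.4226² = 5.599.
At 27.1°: sec²(27.1°) = 1/0.8902² = 1.262.
Ratio = 5.599/1.262 = cos²(27.1°)/cos²(65°) ≈ 4.44.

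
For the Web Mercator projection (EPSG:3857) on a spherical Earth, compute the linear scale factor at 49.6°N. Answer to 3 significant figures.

1.54

The Mercator projection is conformal; its linear scale factor is the same in every direction and equals sec φ = 1/cos φ.
k = 1/cos 49.6° = 1/0.6481 = 1.543.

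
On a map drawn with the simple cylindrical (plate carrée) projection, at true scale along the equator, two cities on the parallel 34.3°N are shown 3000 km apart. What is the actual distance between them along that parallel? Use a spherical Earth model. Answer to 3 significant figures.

Plate carrée maps x = Rλ, y = Rφ. The meridian scale is h = 1 and the parallel scale is k = 1/cos φ = sec φ.
Along the parallel at 34.3°, map distances are exaggerated by k = sec 34.3° = 1.211.
True distance = 3000 / 1.211 = 3000 × cos 34.3° ≈ 2480 km.

2480 km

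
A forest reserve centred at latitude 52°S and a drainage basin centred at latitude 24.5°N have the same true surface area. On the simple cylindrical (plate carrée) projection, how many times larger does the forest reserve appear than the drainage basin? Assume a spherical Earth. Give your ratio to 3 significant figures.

1.48

For the equirectangular projection with φ₀ = 0 (plate carrée), h = 1 along meridians and k = sec φ along parallels.
Areal scale at 52°: h·k = 1.000 × 1.624 = 1.624.
Areal scale at 24.5°: h·k = 1.000 × 1.099 = 1.099.
Ratio = 1.624/1.099 ≈ 1.48.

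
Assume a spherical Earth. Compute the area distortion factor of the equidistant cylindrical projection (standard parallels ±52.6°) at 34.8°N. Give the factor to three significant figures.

The equidistant cylindrical projection with φ₀ = 52.6° has h = 1 (meridians true) and k = cos φ₀ / cos φ along parallels.
Areal scale = h·k = 1 × cos φ₀ / cos φ; at 34.8°, h = 1.000, k = 0.7397, so h·k = 0.7397.

0.740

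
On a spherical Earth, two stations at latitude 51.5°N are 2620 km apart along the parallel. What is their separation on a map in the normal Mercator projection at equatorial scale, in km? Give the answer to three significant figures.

For Mercator, h = k = sec φ (a conformal cylindrical projection has a single point scale, 1/cos φ).
Along the parallel, k = sec 51.5° = 1/0.6225 = 1.606.
Map distance = 2620 × 1.606 ≈ 4210 km.

4210 km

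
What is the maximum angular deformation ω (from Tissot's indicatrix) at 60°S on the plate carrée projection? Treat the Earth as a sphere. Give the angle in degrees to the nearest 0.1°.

38.9°

Plate carrée maps x = Rλ, y = Rφ. The meridian scale is h = 1 and the parallel scale is k = 1/cos φ = sec φ.
At 60°: h = 1.000, k = 2.000; principal scales a = 2.000, b = 1.000.
sin(ω/2) = (a − b)/(a + b) = 1.0000/3.000 = 0.3333, so ω = 2 arcsin(0.3333) ≈ 38.9°.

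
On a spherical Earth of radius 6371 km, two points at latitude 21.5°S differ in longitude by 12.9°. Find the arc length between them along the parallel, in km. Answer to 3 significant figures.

Arc length along a parallel = R cos φ · Δλ (with Δλ in radians).
= 6371 × cos 21.5° × (12.9° × π/180) = 6371 × 0.9304 × 0.2251 ≈ 1330 km.

1330 km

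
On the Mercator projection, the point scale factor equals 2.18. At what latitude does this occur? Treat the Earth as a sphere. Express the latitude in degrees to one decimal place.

Mercator scale is k = sec φ = 1/cos φ.
1/cos φ = 2.18  ⇒  cos φ = 0.4587  ⇒  φ = arccos(0.4587) ≈ 62.7°.

62.7°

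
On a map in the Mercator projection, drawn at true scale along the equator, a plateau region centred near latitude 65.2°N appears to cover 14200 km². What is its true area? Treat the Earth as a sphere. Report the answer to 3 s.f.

2500 km²

Mercator is conformal, so the point scale is isotropic: h = k = sec φ = 1/cos φ.
Areal scale = k² = sec²φ = 1/cos²(65.2°) = 1/0.4195² = 5.684.
True area = apparent / (areal scale) = 14200 / 5.684 ≈ 2500 km².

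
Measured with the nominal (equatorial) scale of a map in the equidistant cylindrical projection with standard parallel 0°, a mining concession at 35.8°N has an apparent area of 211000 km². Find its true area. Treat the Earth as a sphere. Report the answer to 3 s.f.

171000 km²

For the equirectangular projection with φ₀ = 0 (plate carrée), h = 1 along meridians and k = sec φ along parallels.
Areal scale = h·k = 1 × sec φ; at 35.8°, h = 1.000, k = 1.233, so h·k = 1.233.
True area = apparent / (areal scale) = 211000 / 1.233 ≈ 171000 km².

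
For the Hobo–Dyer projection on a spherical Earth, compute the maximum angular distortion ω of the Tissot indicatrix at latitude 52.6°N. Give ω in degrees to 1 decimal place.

30.3°

The Hobo–Dyer projection is cylindrical equal-area with φ₀ = 37.5°. For cylindrical equal-area with standard parallel φ₀, h = cos φ / cos φ₀ and k = cos φ₀ / cos φ, so h·k = 1.
At 52.6°: h = 0.7656, k = 1.306; principal scales a = 1.306, b = 0.7656.
sin(ω/2) = (a − b)/(a + b) = 0.5406/2.072 = 0.2609, so ω = 2 arcsin(0.2609) ≈ 30.3°.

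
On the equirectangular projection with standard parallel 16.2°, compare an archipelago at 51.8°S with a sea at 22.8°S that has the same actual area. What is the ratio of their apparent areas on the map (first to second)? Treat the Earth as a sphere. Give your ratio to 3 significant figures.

With standard parallel φ₀ = 16.2°, the equirectangular projection gives x = Rλ cos φ₀, y = Rφ, so h = 1 and k = cos 16.2° / cos φ.
Areal scale at 51.8°: h·k = 1.000 × 1.553 = 1.553.
Areal scale at 22.8°: h·k = 1.000 × 1.042 = 1.042.
Ratio = 1.553/1.042 ≈ 1.49.

1.49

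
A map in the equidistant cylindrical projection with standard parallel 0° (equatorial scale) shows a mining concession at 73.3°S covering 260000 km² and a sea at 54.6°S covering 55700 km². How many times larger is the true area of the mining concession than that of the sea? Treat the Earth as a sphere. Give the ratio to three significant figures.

On the plate carrée, areal scale = h·k = 1 × sec φ, so true area = apparent × cos φ.
True area of mining concession: 260000 × cos(73.3°) = 260000 × 0.2874 = 74710 km².
True area of sea: 55700 × cos(54.6°) = 55700 × 0.5793 = 32270 km².
Ratio = 74710 / 32270 ≈ 2.32.

2.32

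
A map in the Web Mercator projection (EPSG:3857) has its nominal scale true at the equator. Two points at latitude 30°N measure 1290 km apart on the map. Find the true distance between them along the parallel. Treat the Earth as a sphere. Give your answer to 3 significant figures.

For Mercator, h = k = sec φ (a conformal cylindrical projection has a single point scale, 1/cos φ).
Along the parallel at 30°, map distances are exaggerated by k = sec 30° = 1.155.
True distance = 1290 / 1.155 = 1290 × cos 30° ≈ 1120 km.

1120 km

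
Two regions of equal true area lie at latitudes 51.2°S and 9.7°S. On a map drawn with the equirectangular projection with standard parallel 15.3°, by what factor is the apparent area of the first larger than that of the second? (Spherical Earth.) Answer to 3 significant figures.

In the equirectangular projection with standard parallel φ₀ = 15.3° (x = Rλ cos φ₀, y = Rφ), meridians are true-scale (h = 1) and the parallel scale is k = cos φ₀ / cos φ.
Areal scale at 51.2°: h·k = 1.000 × 1.539 = 1.539.
Areal scale at 9.7°: h·k = 1.000 × 0.9785 = 0.9785.
Ratio = 1.539/0.9785 ≈ 1.57.

1.57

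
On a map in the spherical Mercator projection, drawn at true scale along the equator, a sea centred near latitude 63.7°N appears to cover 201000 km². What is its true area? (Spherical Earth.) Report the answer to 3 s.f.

The Mercator projection is conformal; its linear scale factor is the same in every direction and equals sec φ = 1/cos φ.
Areal scale = k² = sec²φ = 1/cos²(63.7°) = 1/0.4431² = 5.094.
True area = apparent / (areal scale) = 201000 / 5.094 ≈ 39500 km².

39500 km²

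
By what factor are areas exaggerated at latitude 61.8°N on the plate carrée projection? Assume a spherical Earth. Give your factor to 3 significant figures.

2.12

In the plate carrée (x = Rλ, y = Rφ), meridians are true-scale (h = 1) and parallels are stretched by k = sec φ.
Areal scale = h·k = 1 × sec φ; at 61.8°, h = 1.000, k = 2.116, so h·k = 2.116.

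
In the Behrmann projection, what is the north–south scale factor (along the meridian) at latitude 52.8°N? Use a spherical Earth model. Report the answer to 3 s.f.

0.698

Behrmann is a cylindrical equal-area projection with standard parallels at ±30°. Cylindrical equal-area (φ₀ = 30°): h = cos φ / cos 30° along meridians, k = cos 30° / cos φ along parallels; h·k = 1.
h = cos 52.8° / cos 30° = 0.6046/0.8660 = 0.6981.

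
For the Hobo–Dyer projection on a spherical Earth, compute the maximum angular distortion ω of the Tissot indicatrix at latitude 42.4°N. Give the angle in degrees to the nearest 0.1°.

The Hobo–Dyer projection is cylindrical equal-area with φ₀ = 37.5°. A cylindrical equal-area projection with standard parallel φ₀ has meridian scale h = cos φ / cos φ₀ and parallel scale k = cos φ₀ / cos φ (so areas are preserved, h·k = 1).
At 42.4°: h = 0.9308, k = 1.074; principal scales a = 1.074, b = 0.9308.
sin(ω/2) = (a − b)/(a + b) = 0.1435/2.005 = 0.07159, so ω = 2 arcsin(0.07159) ≈ 8.2°.

8.2°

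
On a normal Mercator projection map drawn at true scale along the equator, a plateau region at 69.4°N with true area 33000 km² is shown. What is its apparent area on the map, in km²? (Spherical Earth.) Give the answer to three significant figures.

267000 km²

For Mercator, h = k = sec φ (a conformal cylindrical projection has a single point scale, 1/cos φ).
Areal scale = k² = sec²φ = 1/cos²(69.4°) = 1/0.3518² = 8.078.
Apparent area = 33000 × 8.078 ≈ 267000 km².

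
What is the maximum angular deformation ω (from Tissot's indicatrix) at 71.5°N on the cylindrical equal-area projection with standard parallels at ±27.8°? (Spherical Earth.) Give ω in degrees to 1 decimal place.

101.1°

Cylindrical equal-area (φ₀ = 27.8°): h = cos φ / cos 27.8° along meridians, k = cos 27.8° / cos φ along parallels; h·k = 1.
At 71.5°: h = 0.3587, k = 2.788; principal scales a = 2.788, b = 0.3587.
sin(ω/2) = (a − b)/(a + b) = 2.429/3.147 = 0.7720, so ω = 2 arcsin(0.7720) ≈ 101.1°.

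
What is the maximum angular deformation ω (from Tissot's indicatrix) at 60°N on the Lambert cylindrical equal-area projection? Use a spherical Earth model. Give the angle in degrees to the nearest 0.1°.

The Lambert cylindrical equal-area projection is the cylindrical equal-area projection with its standard parallel at the equator (φ₀ = 0). Cylindrical equal-area (φ₀ = 0°): h = cos φ / cos 0° along meridians, k = cos 0° / cos φ along parallels; h·k = 1.
At 60°: h = 0.5000, k = 2.000; principal scales a = 2.000, b = 0.5000.
sin(ω/2) = (a − b)/(a + b) = 1.500/2.500 = 0.6000, so ω = 2 arcsin(0.6000) ≈ 73.7°.

73.7°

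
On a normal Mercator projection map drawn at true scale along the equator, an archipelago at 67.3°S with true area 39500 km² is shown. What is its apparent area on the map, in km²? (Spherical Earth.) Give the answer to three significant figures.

265000 km²

For Mercator, h = k = sec φ (a conformal cylindrical projection has a single point scale, 1/cos φ).
Areal scale = k² = sec²φ = 1/cos²(67.3°) = 1/0.3859² = 6.715.
Apparent area = 39500 × 6.715 ≈ 265000 km².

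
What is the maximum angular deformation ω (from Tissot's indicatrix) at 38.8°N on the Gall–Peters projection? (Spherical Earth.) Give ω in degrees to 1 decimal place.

The Gall–Peters projection is cylindrical equal-area with φ₀ = 45°. Cylindrical equal-area (φ₀ = 45°): h = cos φ / cos 45° along meridians, k = cos 45° / cos φ along parallels; h·k = 1.
At 38.8°: h = 1.102, k = 0.9073; principal scales a = 1.102, b = 0.9073.
sin(ω/2) = (a − b)/(a + b) = 0.1948/2.009 = 0.09696, so ω = 2 arcsin(0.09696) ≈ 11.1°.

11.1°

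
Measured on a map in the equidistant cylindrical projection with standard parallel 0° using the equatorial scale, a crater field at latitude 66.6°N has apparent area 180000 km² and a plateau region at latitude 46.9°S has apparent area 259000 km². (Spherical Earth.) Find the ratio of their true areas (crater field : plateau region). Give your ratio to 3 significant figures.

0.404

On the plate carrée, areal scale = h·k = 1 × sec φ, so true area = apparent × cos φ.
True area of crater field: 180000 × cos(66.6°) = 180000 × 0.3971 = 71490 km².
True area of plateau region: 259000 × cos(46.9°) = 259000 × 0.6833 = 177000 km².
Ratio = 71490 / 177000 ≈ 0.404.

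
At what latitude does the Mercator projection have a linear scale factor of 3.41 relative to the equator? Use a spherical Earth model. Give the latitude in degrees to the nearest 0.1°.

72.9°

Mercator scale is k = sec φ = 1/cos φ.
1/cos φ = 3.41  ⇒  cos φ = 0.2933  ⇒  φ = arccos(0.2933) ≈ 72.9°.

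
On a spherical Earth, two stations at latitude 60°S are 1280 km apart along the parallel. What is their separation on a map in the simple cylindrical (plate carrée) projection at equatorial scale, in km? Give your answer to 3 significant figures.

For the equirectangular projection with φ₀ = 0 (plate carrée), h = 1 along meridians and k = sec φ along parallels.
Along the parallel, k = sec 60° = 1/0.5000 = 2.000.
Map distance = 1280 × 2.000 ≈ 2560 km.

2560 km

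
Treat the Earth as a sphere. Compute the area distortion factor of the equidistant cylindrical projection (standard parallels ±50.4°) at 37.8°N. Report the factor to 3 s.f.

The equidistant cylindrical projection with φ₀ = 50.4° has h = 1 (meridians true) and k = cos φ₀ / cos φ along parallels.
Areal scale = h·k = 1 × cos φ₀ / cos φ; at 37.8°, h = 1.000, k = 0.8067, so h·k = 0.8067.

0.807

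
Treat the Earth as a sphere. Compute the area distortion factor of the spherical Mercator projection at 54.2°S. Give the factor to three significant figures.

For Mercator, h = k = sec φ (a conformal cylindrical projection has a single point scale, 1/cos φ).
Areal scale = k² = sec²φ = 1/cos²(54.2°) = 1/0.5850² = 2.922.

2.92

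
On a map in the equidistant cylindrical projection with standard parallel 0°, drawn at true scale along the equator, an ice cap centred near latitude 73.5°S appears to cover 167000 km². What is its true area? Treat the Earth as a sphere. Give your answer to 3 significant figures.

47400 km²

For the equirectangular projection with φ₀ = 0 (plate carrée), h = 1 along meridians and k = sec φ along parallels.
Areal scale = h·k = 1 × sec φ; at 73.5°, h = 1.000, k = 3.521, so h·k = 3.521.
True area = apparent / (areal scale) = 167000 / 3.521 ≈ 47400 km².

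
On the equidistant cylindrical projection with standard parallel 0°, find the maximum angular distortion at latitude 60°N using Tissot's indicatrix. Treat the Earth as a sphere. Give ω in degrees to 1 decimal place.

38.9°

Plate carrée maps x = Rλ, y = Rφ. The meridian scale is h = 1 and the parallel scale is k = 1/cos φ = sec φ.
At 60°: h = 1.000, k = 2.000; principal scales a = 2.000, b = 1.000.
sin(ω/2) = (a − b)/(a + b) = 1.0000/3.000 = 0.3333, so ω = 2 arcsin(0.3333) ≈ 38.9°.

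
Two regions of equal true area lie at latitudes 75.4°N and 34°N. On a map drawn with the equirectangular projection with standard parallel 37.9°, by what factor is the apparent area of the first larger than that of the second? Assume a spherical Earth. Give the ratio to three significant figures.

3.29

In the equirectangular projection with standard parallel φ₀ = 37.9° (x = Rλ cos φ₀, y = Rφ), meridians are true-scale (h = 1) and the parallel scale is k = cos φ₀ / cos φ.
Areal scale at 75.4°: h·k = 1.000 × 3.130 = 3.130.
Areal scale at 34°: h·k = 1.000 × 0.9518 = 0.9518.
Ratio = 3.130/0.9518 ≈ 3.29.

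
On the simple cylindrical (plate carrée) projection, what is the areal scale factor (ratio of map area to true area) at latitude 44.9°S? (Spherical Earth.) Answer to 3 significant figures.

1.41

For the equirectangular projection with φ₀ = 0 (plate carrée), h = 1 along meridians and k = sec φ along parallels.
Areal scale = h·k = 1 × sec φ; at 44.9°, h = 1.000, k = 1.412, so h·k = 1.412.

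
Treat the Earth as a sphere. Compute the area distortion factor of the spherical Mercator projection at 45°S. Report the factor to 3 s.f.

The Mercator projection is conformal; its linear scale factor is the same in every direction and equals sec φ = 1/cos φ.
Areal scale = k² = sec²φ = 1/cos²(45°) = 1/0.7071² = 2.000.

2.00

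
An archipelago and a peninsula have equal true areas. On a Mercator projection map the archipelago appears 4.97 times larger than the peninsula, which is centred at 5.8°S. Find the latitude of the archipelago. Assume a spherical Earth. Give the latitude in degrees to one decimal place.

Mercator areal scale is sec²φ, so apparent-area ratio = sec²φ₁ / sec²φ₂ = cos²φ₂ / cos²φ₁.
cos²φ₂ / cos²φ₁ = 4.97  ⇒  cos φ₁ = cos 5.8° / √4.97 = 0.9949/2.229 = 0.4463.
φ₁ = arccos(0.4463) ≈ 63.5°.

63.5°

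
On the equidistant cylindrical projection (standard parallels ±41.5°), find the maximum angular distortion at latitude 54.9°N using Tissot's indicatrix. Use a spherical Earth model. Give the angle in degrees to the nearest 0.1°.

15.1°

With standard parallel φ₀ = 41.5°, the equirectangular projection gives x = Rλ cos φ₀, y = Rφ, so h = 1 and k = cos 41.5° / cos φ.
At 54.9°: h = 1.000, k = 1.303; principal scales a = 1.303, b = 1.000.
sin(ω/2) = (a − b)/(a + b) = 0.3025/2.303 = 0.1314, so ω = 2 arcsin(0.1314) ≈ 15.1°.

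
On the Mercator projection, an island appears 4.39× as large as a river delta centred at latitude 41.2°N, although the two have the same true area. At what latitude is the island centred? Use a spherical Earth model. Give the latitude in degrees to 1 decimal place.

On Mercator, (apparent₁)/(apparent₂) = sec²φ₁ / sec²φ₂ when true areas are equal.
cos²φ₂ / cos²φ₁ = 4.39  ⇒  cos φ₁ = cos 41.2° / √4.39 = 0.7524/2.095 = 0.3591.
φ₁ = arccos(0.3591) ≈ 69.0°.

69.0°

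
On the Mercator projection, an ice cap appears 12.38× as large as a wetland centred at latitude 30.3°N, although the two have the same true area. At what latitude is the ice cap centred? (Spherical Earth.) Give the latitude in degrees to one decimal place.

75.8°

On Mercator, (apparent₁)/(apparent₂) = sec²φ₁ / sec²φ₂ when true areas are equal.
cos²φ₂ / cos²φ₁ = 12.38  ⇒  cos φ₁ = cos 30.3° / √12.38 = 0.8634/3.519 = 0.2454.
φ₁ = arccos(0.2454) ≈ 75.8°.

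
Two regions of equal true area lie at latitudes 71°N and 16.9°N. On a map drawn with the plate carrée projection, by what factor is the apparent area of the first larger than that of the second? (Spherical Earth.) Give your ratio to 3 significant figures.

For the equirectangular projection with φ₀ = 0 (plate carrée), h = 1 along meridians and k = sec φ along parallels.
Areal scale at 71°: h·k = 1.000 × 3.072 = 3.072.
Areal scale at 16.9°: h·k = 1.000 × 1.045 = 1.045.
Ratio = 3.072/1.045 ≈ 2.94.

2.94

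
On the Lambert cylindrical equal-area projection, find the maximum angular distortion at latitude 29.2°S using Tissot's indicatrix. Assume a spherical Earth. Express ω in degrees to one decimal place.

15.5°

The Lambert cylindrical equal-area projection is the cylindrical equal-area projection with its standard parallel at the equator (φ₀ = 0). Cylindrical equal-area (φ₀ = 0°): h = cos φ / cos 0° along meridians, k = cos 0° / cos φ along parallels; h·k = 1.
At 29.2°: h = 0.8729, k = 1.146; principal scales a = 1.146, b = 0.8729.
sin(ω/2) = (a − b)/(a + b) = 0.2727/2.018 = 0.1351, so ω = 2 arcsin(0.1351) ≈ 15.5°.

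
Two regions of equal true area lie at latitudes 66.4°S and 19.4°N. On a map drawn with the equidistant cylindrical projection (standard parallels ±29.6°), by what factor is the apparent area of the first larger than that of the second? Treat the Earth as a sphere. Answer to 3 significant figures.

The equidistant cylindrical projection with φ₀ = 29.6° has h = 1 (meridians true) and k = cos φ₀ / cos φ along parallels.
Areal scale at 66.4°: h·k = 1.000 × 2.172 = 2.172.
Areal scale at 19.4°: h·k = 1.000 × 0.9218 = 0.9218.
Ratio = 2.172/0.9218 ≈ 2.36.

2.36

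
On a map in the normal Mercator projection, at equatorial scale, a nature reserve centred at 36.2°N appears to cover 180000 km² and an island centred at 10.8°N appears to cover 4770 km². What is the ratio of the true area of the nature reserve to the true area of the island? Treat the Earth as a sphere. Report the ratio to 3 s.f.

Since Mercator area scale is 1/cos²φ, the true area equals the apparent area multiplied by cos²φ.
True area of nature reserve: 180000 × cos²(36.2°) = 180000 × 0.6512 = 117200 km².
True area of island: 4770 × cos²(10.8°) = 4770 × 0.9649 = 4603 km².
Ratio = 117200 / 4603 ≈ 25.5.

25.5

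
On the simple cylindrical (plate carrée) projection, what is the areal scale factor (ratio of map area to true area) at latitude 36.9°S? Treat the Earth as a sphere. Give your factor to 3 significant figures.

In the plate carrée (x = Rλ, y = Rφ), meridians are true-scale (h = 1) and parallels are stretched by k = sec φ.
Areal scale = h·k = 1 × sec φ; at 36.9°, h = 1.000, k = 1.250, so h·k = 1.250.

1.25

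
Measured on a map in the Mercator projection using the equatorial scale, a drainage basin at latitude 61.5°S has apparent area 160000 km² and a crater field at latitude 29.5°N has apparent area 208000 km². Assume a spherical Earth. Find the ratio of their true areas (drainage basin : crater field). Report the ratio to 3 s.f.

On Mercator the areal scale is sec²φ, so true area = apparent × cos²φ.
True area of drainage basin: 160000 × cos²(61.5°) = 160000 × 0.2277 = 36430 km².
True area of crater field: 208000 × cos²(29.5°) = 208000 × 0.7575 = 157600 km².
Ratio = 36430 / 157600 ≈ 0.231.

0.231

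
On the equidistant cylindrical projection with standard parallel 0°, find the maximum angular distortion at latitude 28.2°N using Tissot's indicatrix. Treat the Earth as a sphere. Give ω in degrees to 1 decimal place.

7.2°

For the equirectangular projection with φ₀ = 0 (plate carrée), h = 1 along meridians and k = sec φ along parallels.
At 28.2°: h = 1.000, k = 1.135; principal scales a = 1.135, b = 1.000.
sin(ω/2) = (a − b)/(a + b) = 0.1347/2.135 = 0.06309, so ω = 2 arcsin(0.06309) ≈ 7.2°.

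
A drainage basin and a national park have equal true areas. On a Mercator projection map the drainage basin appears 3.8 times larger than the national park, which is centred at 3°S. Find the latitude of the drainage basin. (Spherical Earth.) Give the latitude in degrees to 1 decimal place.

59.2°

Mercator areal scale is sec²φ, so apparent-area ratio = sec²φ₁ / sec²φ₂ = cos²φ₂ / cos²φ₁.
cos²φ₂ / cos²φ₁ = 3.8  ⇒  cos φ₁ = cos 3° / √3.8 = 0.9986/1.949 = 0.5123.
φ₁ = arccos(0.5123) ≈ 59.2°.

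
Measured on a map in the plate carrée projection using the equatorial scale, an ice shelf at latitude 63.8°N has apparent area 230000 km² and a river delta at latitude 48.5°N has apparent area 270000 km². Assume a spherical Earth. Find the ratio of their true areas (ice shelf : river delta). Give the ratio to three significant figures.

0.568

Plate carrée has h = 1 and k = sec φ, giving areal scale sec φ; true area = (apparent area) · cos φ.
True area of ice shelf: 230000 × cos(63.8°) = 230000 × 0.4415 = 101500 km².
True area of river delta: 270000 × cos(48.5°) = 270000 × 0.6626 = 178900 km².
Ratio = 101500 / 178900 ≈ 0.568.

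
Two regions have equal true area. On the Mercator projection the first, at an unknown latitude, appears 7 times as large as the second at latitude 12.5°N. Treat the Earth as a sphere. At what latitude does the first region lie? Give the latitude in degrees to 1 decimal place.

Mercator areal scale is sec²φ, so apparent-area ratio = sec²φ₁ / sec²φ₂ = cos²φ₂ / cos²φ₁.
cos²φ₂ / cos²φ₁ = 7  ⇒  cos φ₁ = cos 12.5° / √7 = 0.9763/2.646 = 0.3690.
φ₁ = arccos(0.3690) ≈ 68.3°.

68.3°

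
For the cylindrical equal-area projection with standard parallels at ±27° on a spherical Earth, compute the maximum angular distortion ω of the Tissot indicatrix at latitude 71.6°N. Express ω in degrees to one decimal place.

102.0°

A cylindrical equal-area projection with standard parallel φ₀ has meridian scale h = cos φ / cos φ₀ and parallel scale k = cos φ₀ / cos φ (so areas are preserved, h·k = 1).
At 71.6°: h = 0.3543, k = 2.823; principal scales a = 2.823, b = 0.3543.
sin(ω/2) = (a − b)/(a + b) = 2.469/3.177 = 0.7770, so ω = 2 arcsin(0.7770) ≈ 102.0°.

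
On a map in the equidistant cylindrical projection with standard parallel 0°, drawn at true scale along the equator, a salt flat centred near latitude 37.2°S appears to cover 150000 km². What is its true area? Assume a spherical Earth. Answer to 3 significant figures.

119000 km²

For the equirectangular projection with φ₀ = 0 (plate carrée), h = 1 along meridians and k = sec φ along parallels.
Areal scale = h·k = 1 × sec φ; at 37.2°, h = 1.000, k = 1.255, so h·k = 1.255.
True area = apparent / (areal scale) = 150000 / 1.255 ≈ 119000 km².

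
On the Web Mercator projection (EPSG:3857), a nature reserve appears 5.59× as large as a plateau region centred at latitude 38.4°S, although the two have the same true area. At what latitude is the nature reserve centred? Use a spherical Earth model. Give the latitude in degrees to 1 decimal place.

On Mercator, (apparent₁)/(apparent₂) = sec²φ₁ / sec²φ₂ when true areas are equal.
cos²φ₂ / cos²φ₁ = 5.59  ⇒  cos φ₁ = cos 38.4° / √5.59 = 0.7837/2.364 = 0.3315.
φ₁ = arccos(0.3315) ≈ 70.6°.

70.6°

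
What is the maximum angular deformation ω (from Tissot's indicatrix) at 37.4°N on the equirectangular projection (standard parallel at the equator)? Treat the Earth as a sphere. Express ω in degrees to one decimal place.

13.2°

In the plate carrée (x = Rλ, y = Rφ), meridians are true-scale (h = 1) and parallels are stretched by k = sec φ.
At 37.4°: h = 1.000, k = 1.259; principal scales a = 1.259, b = 1.000.
sin(ω/2) = (a − b)/(a + b) = 0.2588/2.259 = 0.1146, so ω = 2 arcsin(0.1146) ≈ 13.2°.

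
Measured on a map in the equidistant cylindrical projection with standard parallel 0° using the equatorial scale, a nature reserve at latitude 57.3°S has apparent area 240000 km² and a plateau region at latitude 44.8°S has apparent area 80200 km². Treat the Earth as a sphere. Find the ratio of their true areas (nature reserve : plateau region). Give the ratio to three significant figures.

2.28

Plate carrée has h = 1 and k = sec φ, giving areal scale sec φ; true area = (apparent area) · cos φ.
True area of nature reserve: 240000 × cos(57.3°) = 240000 × 0.5402 = 129700 km².
True area of plateau region: 80200 × cos(44.8°) = 80200 × 0.7096 = 56910 km².
Ratio = 129700 / 56910 ≈ 2.28.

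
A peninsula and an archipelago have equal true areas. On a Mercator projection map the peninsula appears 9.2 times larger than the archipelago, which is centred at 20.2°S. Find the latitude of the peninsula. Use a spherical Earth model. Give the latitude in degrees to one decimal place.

72.0°

For equal true areas on Mercator, apparent areas scale as sec²φ, so the ratio is cos²φ₂ / cos²φ₁.
cos²φ₂ / cos²φ₁ = 9.2  ⇒  cos φ₁ = cos 20.2° / √9.2 = 0.9385/3.033 = 0.3094.
φ₁ = arccos(0.3094) ≈ 72.0°.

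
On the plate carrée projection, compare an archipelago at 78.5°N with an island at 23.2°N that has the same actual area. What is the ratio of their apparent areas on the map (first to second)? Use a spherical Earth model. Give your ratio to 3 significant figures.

In the plate carrée (x = Rλ, y = Rφ), meridians are true-scale (h = 1) and parallels are stretched by k = sec φ.
Areal scale at 78.5°: h·k = 1.000 × 5.016 = 5.016.
Areal scale at 23.2°: h·k = 1.000 × 1.088 = 1.088.
Ratio = 5.016/1.088 ≈ 4.61.

4.61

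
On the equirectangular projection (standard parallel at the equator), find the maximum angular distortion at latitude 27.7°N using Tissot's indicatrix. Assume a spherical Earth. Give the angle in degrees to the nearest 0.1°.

7.0°

In the plate carrée (x = Rλ, y = Rφ), meridians are true-scale (h = 1) and parallels are stretched by k = sec φ.
At 27.7°: h = 1.000, k = 1.129; principal scales a = 1.129, b = 1.000.
sin(ω/2) = (a − b)/(a + b) = 0.1294/2.129 = 0.06079, so ω = 2 arcsin(0.06079) ≈ 7.0°.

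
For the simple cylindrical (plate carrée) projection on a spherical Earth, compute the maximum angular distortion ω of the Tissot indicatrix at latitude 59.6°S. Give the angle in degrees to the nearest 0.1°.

38.3°

For the equirectangular projection with φ₀ = 0 (plate carrée), h = 1 along meridians and k = sec φ along parallels.
At 59.6°: h = 1.000, k = 1.976; principal scales a = 1.976, b = 1.000.
sin(ω/2) = (a − b)/(a + b) = 0.9762/2.976 = 0.3280, so ω = 2 arcsin(0.3280) ≈ 38.3°.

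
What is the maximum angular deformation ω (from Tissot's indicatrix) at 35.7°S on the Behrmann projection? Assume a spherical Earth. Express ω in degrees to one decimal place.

Behrmann is a cylindrical equal-area projection with standard parallels at ±30°. A cylindrical equal-area projection with standard parallel φ₀ has meridian scale h = cos φ / cos φ₀ and parallel scale k = cos φ₀ / cos φ (so areas are preserved, h·k = 1).
At 35.7°: h = 0.9377, k = 1.066; principal scales a = 1.066, b = 0.9377.
sin(ω/2) = (a − b)/(a + b) = 0.1287/2.004 = 0.06422, so ω = 2 arcsin(0.06422) ≈ 7.4°.

7.4°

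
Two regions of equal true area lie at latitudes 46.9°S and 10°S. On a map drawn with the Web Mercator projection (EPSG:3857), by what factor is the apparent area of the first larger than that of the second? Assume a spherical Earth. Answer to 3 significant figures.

Mercator areal scale is sec²φ.
At 46.9°: sec²(46.9°) = 1/0.6833² = 2.142.
At 10°: sec²(10°) = 1/0.9848² = 1.031.
Ratio = 2.142/1.031 = cos²(10°)/cos²(46.9°) ≈ 2.08.

2.08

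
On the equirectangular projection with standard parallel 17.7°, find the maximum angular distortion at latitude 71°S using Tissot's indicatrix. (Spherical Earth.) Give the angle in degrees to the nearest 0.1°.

In the equirectangular projection with standard parallel φ₀ = 17.7° (x = Rλ cos φ₀, y = Rφ), meridians are true-scale (h = 1) and the parallel scale is k = cos φ₀ / cos φ.
At 71°: h = 1.000, k = 2.926; principal scales a = 2.926, b = 1.000.
sin(ω/2) = (a − b)/(a + b) = 1.926/3.926 = 0.4906, so ω = 2 arcsin(0.4906) ≈ 58.8°.

58.8°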